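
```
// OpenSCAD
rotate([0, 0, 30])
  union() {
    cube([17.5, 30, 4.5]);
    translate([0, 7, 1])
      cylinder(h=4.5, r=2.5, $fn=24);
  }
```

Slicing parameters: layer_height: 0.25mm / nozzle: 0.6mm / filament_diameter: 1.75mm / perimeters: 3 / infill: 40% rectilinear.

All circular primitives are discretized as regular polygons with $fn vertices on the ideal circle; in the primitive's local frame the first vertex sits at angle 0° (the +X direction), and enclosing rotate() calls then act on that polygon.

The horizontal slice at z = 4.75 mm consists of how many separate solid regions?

1

At z = 4.75 mm: the cube is absent (z outside [0, 4.5]); the r=2.5 cylinder at (0, 7) gives a regular 24-gon of circumradius 2.5 (constant along its height); Merging all regions: only the r=2.5 cylinder at (0, 7) is present, so the union is just that shape — 1 connected region; (whole slice rotated 30° about Z — lengths, areas and connectivity unchanged). The result has 1 disconnected region.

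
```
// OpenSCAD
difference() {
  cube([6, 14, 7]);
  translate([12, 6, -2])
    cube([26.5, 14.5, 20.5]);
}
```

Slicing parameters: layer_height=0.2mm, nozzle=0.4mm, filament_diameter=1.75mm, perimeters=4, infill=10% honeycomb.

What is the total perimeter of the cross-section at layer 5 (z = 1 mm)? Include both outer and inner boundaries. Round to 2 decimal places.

40.00 mm

At z = 1 mm: the 6×14 cube contributes its full rectangle (perimeter 40.00 mm); the cube at (12, 6) (footprint 26.5×14.5) is included at this height (perimeter 82.00 mm); After the difference (first − rest): starting from the 6×14 cube, the 26.5×14.5 cube at (12, 6) misses the remaining region (no effect) — boundary = 40.00 mm. Overall, the cross-section is a single solid region. Total boundary length (outer) = 40.00 mm.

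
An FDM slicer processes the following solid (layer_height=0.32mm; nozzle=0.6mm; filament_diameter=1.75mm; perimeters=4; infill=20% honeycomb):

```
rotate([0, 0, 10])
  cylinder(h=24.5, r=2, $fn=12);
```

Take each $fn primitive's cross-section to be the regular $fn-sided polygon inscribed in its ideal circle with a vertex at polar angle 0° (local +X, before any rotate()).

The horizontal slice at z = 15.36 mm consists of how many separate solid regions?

1

At z = 15.36 mm: the r=2 cylinder contributes a regular 12-gon of circumradius 2; (whole slice rotated 10° about Z — lengths, areas and connectivity unchanged). The result has 1 disconnected region.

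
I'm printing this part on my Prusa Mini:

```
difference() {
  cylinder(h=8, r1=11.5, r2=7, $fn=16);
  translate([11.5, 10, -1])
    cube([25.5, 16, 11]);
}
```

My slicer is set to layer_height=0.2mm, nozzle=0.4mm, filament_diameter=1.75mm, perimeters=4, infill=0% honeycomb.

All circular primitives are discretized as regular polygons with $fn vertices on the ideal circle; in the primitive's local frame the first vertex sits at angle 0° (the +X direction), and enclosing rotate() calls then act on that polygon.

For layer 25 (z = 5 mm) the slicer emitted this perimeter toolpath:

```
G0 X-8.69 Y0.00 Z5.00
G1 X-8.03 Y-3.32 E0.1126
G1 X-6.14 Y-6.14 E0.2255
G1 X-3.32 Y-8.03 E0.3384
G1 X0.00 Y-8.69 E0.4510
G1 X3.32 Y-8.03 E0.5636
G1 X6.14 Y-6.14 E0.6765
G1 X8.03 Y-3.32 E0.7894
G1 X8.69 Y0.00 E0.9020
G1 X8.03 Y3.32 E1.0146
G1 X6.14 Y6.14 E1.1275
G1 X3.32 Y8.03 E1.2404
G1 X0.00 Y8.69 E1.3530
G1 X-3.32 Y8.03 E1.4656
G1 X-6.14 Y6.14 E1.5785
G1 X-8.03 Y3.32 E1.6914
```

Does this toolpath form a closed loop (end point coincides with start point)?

no

Start point (G0): (-8.69, 0.00). End point (last G1): the path does not return to the start — open.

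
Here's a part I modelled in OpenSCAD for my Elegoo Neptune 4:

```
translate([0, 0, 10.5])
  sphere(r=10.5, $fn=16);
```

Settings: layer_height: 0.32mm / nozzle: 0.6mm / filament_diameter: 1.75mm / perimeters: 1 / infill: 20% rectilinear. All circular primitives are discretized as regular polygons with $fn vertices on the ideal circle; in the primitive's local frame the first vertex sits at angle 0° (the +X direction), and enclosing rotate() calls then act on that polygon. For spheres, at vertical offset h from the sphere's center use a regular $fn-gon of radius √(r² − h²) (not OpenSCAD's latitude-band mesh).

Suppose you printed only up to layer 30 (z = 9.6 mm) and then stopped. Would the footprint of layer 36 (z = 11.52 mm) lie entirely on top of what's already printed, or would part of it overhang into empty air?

entirely on top

Compare the two slices. At z = 9.6: the sphere: section is a regular 16-gon, circumradius = √(r²−h²) = √(10.5²−0.9²) = 10.461 (area = (16/2)·10.461²·sin(360°/16) = 335.05 mm²). At z = 11.52: the r=10.5 sphere contributes a regular 16-gon of circumradius √(10.5²−1.02²) = 10.450 (area = (16/2)·10.450²·sin(360°/16) = 334.34 mm²). Checking containment: the cross-section at z = 11.52 is a subset of the cross-section at z = 9.6.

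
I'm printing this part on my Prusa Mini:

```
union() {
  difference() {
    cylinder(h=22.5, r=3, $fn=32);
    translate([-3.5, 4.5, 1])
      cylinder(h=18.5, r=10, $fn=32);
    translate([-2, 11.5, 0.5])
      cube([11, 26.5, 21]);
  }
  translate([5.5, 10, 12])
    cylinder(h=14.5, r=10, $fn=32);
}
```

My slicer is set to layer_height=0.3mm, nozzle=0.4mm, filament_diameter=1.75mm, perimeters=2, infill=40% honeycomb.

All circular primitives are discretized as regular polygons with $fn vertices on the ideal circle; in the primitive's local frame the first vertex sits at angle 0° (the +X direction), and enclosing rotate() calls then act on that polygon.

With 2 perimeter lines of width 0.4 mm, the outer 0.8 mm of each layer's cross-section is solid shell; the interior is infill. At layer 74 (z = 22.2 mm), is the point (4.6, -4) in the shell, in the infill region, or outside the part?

outside

At z = 22.2 mm: the r=3 cylinder contributes a regular 32-gon of circumradius 3; the cylinder at (-3.5, 4.5) is not intersected at this z (z outside [1, 19.5]); the cube at (-2, 11.5) is not intersected at this z (z outside [0.5, 21.5]); After the difference (first − rest): none of the subtracted shapes is present at this height, so the r=3 cylinder is unchanged — 1 connected region; the r=10 cylinder at (5.5, 10) contributes a regular 32-gon of circumradius 10; Merging all regions: the regions partially overlap (shared area 5.20 mm²), so overlapping operands fuse into one piece — 1 connected region. Overall, the cross-section is a single solid region. The nearest boundary edge runs (2.49, -1.67)→(2.12, -2.12); distance from the point to it = 3.11 mm. The point is not inside any of the regions above, so it lies outside the cross-section (3.11 mm from the nearest boundary).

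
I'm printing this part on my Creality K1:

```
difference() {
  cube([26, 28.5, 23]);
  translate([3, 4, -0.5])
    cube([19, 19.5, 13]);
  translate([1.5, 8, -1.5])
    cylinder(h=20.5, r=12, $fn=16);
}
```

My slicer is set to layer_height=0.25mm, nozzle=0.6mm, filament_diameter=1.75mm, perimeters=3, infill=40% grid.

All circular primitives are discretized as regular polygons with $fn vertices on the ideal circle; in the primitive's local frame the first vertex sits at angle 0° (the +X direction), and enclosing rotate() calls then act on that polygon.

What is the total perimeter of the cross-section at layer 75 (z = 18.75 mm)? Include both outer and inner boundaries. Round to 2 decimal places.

108.03 mm

At z = 18.75 mm: the cube (footprint 26×28.5) is included at this height (perimeter 109.00 mm); the cube at (3, 4) does not reach this height (z outside [-0.5, 12.5]); the cylinder at (1.5, 8): section is a regular 16-gon, circumradius r=12 (perimeter = 2·16·12.000·sin(180°/16) = 74.91 mm); Taking the first minus the rest: starting from the 26×28.5 cube, the r=12 cylinder at (1.5, 8) partially overlaps it — only the 226.90 mm² overlap (of its 440.85 mm²) is removed, clipping the outline — boundary = 108.03 mm. Overall, the cross-section is a single solid region. Total boundary length (outer) = 108.03 mm.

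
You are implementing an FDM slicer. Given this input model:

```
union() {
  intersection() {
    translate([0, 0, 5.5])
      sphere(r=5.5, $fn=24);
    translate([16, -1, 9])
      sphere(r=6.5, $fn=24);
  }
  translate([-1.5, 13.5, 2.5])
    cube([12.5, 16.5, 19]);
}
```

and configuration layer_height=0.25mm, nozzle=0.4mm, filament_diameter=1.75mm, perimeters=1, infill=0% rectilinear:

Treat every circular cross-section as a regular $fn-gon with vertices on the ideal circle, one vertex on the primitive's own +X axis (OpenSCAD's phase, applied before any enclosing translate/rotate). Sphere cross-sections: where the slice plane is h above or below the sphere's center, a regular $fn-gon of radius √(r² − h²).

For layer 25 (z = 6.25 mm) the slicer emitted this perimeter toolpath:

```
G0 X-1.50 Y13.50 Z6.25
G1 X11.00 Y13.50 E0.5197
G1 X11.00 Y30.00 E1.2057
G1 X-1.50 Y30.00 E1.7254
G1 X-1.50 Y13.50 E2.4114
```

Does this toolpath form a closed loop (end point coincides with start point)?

Start point (G0): (-1.50, 13.50). End point (last G1): the path returns to the start — closed.

yes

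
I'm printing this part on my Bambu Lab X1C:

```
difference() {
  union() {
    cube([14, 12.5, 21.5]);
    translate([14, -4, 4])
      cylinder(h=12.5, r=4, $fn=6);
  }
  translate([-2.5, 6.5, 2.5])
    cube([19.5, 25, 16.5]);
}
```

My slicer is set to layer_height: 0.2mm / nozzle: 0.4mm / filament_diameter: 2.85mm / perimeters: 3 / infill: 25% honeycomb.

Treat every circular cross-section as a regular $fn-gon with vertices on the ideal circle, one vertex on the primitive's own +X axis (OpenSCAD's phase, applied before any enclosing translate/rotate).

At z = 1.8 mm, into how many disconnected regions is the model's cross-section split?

1

At z = 1.8 mm: the cube (footprint 14×12.5) is included at this height; the cylinder at (14, -4) is not intersected at this z (z outside [4, 16.5]); Merging all regions: only the 14×12.5 cube is present, so the union is just that shape — 1 connected region; the cube at (-2.5, 6.5) is absent (z outside [2.5, 19]); After the difference (first − rest): none of the subtracted shapes is present at this height, so that combined region is unchanged — 1 connected region. The result has 1 disconnected region.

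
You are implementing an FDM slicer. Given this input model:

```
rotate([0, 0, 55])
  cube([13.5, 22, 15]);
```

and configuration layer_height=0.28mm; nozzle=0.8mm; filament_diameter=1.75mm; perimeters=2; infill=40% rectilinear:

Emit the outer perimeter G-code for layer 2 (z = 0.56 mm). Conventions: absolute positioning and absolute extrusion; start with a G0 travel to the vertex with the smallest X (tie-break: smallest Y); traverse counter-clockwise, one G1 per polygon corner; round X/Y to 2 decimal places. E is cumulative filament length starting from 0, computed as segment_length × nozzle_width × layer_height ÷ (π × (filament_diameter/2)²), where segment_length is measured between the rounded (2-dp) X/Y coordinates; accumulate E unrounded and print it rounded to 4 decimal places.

G0 X-18.02 Y12.62 Z0.56
G1 X0.00 Y0.00 E2.0488
G1 X7.74 Y11.06 E3.3060
G1 X-10.28 Y23.68 E5.3548
G1 X-18.02 Y12.62 E6.6119

At z = 0.56 mm: the cube is present — its section is the full 13.5×22 rectangle; (whole slice rotated 55° about Z — lengths, areas and connectivity unchanged). The outline is a single polygon with 4 vertices. Extrusion per mm of travel: 0.8 × 0.28 / (π × 0.875²) = 0.093128. Accumulating E over each segment gives final E = 6.6119.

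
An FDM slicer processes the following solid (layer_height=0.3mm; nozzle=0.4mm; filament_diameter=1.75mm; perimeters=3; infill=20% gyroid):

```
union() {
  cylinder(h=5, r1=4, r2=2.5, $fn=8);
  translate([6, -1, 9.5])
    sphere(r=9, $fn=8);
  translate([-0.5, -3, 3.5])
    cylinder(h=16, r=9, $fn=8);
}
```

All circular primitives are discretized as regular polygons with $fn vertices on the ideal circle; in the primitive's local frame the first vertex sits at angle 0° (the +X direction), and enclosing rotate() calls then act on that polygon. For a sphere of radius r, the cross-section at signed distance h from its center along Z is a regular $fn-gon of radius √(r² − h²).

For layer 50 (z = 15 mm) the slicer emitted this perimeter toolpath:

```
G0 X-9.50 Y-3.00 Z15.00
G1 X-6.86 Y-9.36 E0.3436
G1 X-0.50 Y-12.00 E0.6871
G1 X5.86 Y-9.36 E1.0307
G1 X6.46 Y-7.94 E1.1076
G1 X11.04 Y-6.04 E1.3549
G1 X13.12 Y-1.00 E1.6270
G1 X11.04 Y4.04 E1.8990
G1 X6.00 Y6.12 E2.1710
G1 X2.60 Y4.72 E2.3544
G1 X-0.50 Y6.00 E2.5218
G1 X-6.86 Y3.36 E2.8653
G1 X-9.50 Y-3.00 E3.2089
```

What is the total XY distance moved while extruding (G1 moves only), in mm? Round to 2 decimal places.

64.32 mm

Sum the Euclidean lengths of each G1 segment: total = 64.32 mm.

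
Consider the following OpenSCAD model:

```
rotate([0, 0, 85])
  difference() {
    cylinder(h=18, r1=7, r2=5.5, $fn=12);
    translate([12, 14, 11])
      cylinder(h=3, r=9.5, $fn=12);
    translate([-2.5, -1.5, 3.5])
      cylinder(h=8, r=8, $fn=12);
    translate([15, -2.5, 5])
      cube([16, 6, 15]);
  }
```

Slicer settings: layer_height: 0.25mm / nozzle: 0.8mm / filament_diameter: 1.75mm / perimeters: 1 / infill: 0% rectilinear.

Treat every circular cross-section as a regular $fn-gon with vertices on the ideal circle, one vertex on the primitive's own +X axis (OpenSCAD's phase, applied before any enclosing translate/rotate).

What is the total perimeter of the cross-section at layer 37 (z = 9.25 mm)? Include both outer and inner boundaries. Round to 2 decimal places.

27.04 mm

At z = 9.25 mm: the cone: at t=0.514 of its height the radius interpolates to r₁+(r₂−r₁)t = 6.229, giving a regular 12-gon of that circumradius (perimeter = 2·12·6.229·sin(180°/12) = 38.69 mm); the cylinder at (12, 14) does not reach this height (z outside [11, 14]); the r=8 cylinder at (-2.5, -1.5) contributes a regular 12-gon of circumradius 8 (perimeter = 2·12·8.000·sin(180°/12) = 49.69 mm); the cube at (15, -2.5) (footprint 16×6) is included at this height (perimeter 44.00 mm); After the difference (first − rest): starting from the cone, the r=8 cylinder at (-2.5, -1.5) partially overlaps it — only the 106.35 mm² overlap (of its 192.00 mm²) is removed, clipping the outline; the 16×6 cube at (15, -2.5) misses the remaining region (no effect) — boundary = 27.04 mm; (rotated 85° about Z; rotation is an isometry so areas/perimeters/island counts are preserved). Overall, the cross-section is a single solid region. Total boundary length (outer) = 27.04 mm.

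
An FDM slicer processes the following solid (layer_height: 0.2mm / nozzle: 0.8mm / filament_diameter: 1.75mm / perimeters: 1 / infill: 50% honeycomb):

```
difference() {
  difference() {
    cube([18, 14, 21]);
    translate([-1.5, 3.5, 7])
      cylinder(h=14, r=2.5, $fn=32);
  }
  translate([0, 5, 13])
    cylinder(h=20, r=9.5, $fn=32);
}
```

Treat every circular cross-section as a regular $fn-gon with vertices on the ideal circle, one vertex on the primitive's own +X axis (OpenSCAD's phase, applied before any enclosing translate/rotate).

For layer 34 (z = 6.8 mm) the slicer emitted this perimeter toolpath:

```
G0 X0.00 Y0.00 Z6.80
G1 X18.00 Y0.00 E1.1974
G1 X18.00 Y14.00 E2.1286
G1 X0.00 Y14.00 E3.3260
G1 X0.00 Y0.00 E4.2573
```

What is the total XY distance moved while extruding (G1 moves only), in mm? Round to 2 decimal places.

64.00 mm

Sum the Euclidean lengths of each G1 segment: total = 64.00 mm.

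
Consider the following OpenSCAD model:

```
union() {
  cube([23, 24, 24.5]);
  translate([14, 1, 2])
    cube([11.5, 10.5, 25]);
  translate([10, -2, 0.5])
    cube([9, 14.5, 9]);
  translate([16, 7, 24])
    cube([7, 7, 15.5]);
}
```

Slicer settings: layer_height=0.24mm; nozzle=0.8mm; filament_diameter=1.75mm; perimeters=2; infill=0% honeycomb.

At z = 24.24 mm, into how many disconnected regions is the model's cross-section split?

1

At z = 24.24 mm: the cube (footprint 23×24) is included at this height; the cube at (14, 1) is present — its section is the full 11.5×10.5 rectangle; the cube at (10, -2) is absent (z outside [0.5, 9.5]); the cube at (16, 7) is present — its section is the full 7×7 rectangle; Taking the union: the regions partially overlap (shared area 143.50 mm²), so overlapping operands fuse into one piece — 1 connected region. The result has 1 disconnected region.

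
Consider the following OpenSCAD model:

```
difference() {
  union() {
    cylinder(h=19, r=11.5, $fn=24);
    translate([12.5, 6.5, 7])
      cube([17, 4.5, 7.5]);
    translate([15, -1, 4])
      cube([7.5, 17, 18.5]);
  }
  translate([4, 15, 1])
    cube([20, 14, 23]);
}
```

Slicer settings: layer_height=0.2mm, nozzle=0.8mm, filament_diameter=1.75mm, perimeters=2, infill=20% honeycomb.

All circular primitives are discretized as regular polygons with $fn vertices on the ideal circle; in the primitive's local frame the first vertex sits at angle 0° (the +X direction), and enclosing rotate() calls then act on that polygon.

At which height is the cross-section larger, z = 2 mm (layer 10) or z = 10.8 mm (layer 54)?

Layer 10 (z = 2): the r=11.5 cylinder contributes a regular 24-gon of circumradius 11.5 (area = (24/2)·11.500²·sin(360°/24) = 410.75 mm²); the cube at (12.5, 6.5) does not reach this height (z outside [7, 14.5]); the cube at (15, -1) is not intersected at this z (z outside [4, 22.5]); Combining (union): only the r=11.5 cylinder is present, so the union is just that shape — area = 410.75 mm²; the cube at (4, 15) (footprint 20×14) is included at this height (area 280.00 mm²); After the difference (first − rest): starting from that combined region (410.75 mm²), the 20×14 cube at (4, 15) misses the remaining region (no effect) — area = 410.75 mm². So its area = 410.75 mm². Layer 54 (z = 10.8): the r=11.5 cylinder gives a regular 24-gon of circumradius 11.5 (constant along its height) (area = (24/2)·11.500²·sin(360°/24) = 410.75 mm²); the cube at (12.5, 6.5) is present — its section is the full 17×4.5 rectangle (area 76.50 mm²); the cube at (15, -1) (footprint 7.5×17) is included at this height (area 127.50 mm²); Combining (union): the regions partially overlap — summed areas 614.75 mm² minus the doubly-counted overlap 33.75 mm² gives 581.00 mm² — area = 581.00 mm²; the cube at (4, 15) (footprint 20×14) is included at this height (area 280.00 mm²); Subtracting the remaining from the first: starting from the result so far (581.00 mm²), the 20×14 cube at (4, 15) partially overlaps it — only the 7.50 mm² overlap (of its 280.00 mm²) is removed, clipping the outline — area = 573.50 mm². So its area = 573.50 mm². Layer 54 is larger (573.50 vs 410.75 mm²).

layer 54 (z = 10.8 mm)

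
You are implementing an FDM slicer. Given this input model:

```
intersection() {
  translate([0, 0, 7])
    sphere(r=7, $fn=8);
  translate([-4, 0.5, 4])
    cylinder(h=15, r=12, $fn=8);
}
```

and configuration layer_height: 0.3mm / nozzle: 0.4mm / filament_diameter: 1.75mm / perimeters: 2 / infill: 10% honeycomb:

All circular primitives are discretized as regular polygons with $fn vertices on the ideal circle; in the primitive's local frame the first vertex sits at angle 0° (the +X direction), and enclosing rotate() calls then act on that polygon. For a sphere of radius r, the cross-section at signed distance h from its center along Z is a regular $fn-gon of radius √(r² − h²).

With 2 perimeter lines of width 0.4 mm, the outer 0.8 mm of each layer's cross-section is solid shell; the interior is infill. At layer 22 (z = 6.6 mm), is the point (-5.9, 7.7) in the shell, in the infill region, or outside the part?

outside

At z = 6.6 mm: the r=7 sphere contributes a regular 8-gon of circumradius √(7²−0.4²) = 6.989; the r=12 cylinder at (-4, 0.5) contributes a regular 8-gon of circumradius 12; Keeping only the common overlap: the r=7 sphere lies inside the r=12 cylinder at (-4, 0.5), so it is kept whole — 1 connected region. Overall, the cross-section is a single solid region. The nearest boundary edge runs (-4.94, 4.94)→(0.00, 6.99); distance from the point to it = 2.92 mm. The point is not inside any of the regions above, so it lies outside the cross-section (2.92 mm from the nearest boundary).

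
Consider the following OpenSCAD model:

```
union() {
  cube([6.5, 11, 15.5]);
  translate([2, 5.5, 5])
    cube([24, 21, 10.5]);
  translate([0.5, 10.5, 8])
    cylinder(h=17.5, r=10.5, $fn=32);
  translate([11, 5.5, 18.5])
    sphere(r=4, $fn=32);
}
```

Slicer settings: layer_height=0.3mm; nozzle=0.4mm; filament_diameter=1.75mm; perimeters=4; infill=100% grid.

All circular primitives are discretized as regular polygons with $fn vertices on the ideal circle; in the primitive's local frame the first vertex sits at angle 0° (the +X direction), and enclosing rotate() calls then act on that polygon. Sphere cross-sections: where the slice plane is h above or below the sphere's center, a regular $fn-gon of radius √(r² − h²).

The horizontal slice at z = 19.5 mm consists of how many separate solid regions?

At z = 19.5 mm: the cube is absent (z outside [0, 15.5]); the cube at (2, 5.5) is absent (z outside [5, 15.5]); the cylinder at (0.5, 10.5): section is a regular 32-gon, circumradius r=10.5; the sphere at (11, 5.5): section is a regular 32-gon, circumradius = √(r²−h²) = √(4²−1²) = 3.873; Taking the union: the regions partially overlap (shared area 13.09 mm²), so overlapping operands fuse into one piece — 1 connected region. The result has 1 disconnected region.

1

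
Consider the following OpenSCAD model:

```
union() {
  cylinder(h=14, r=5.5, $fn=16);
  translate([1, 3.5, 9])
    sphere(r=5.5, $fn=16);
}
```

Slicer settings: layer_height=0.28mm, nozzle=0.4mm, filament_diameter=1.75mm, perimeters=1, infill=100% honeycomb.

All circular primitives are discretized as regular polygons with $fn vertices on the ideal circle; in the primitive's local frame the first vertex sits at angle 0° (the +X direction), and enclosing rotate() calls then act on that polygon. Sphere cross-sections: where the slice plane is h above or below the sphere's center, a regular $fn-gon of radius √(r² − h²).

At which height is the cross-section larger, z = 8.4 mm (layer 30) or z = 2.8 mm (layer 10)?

layer 30 (z = 8.4 mm)

Layer 30 (z = 8.4): the cylinder: section is a regular 16-gon, circumradius r=5.5 (area = (16/2)·5.500²·sin(360°/16) = 92.61 mm²); the r=5.5 sphere at (1, 3.5) contributes a regular 16-gon of circumradius √(5.5²−0.6²) = 5.467 (area = (16/2)·5.467²·sin(360°/16) = 91.51 mm²); Merging all regions: the regions partially overlap — summed areas 184.12 mm² minus the doubly-counted overlap 53.39 mm² gives 130.73 mm² — area = 130.73 mm². So its area = 130.73 mm². Layer 10 (z = 2.8): the r=5.5 cylinder contributes a regular 16-gon of circumradius 5.5 (area = (16/2)·5.500²·sin(360°/16) = 92.61 mm²); the sphere at (1, 3.5) does not reach this height (|z−center|=6.200 > r=5.5); Merging all regions: only the r=5.5 cylinder is present, so the union is just that shape — area = 92.61 mm². So its area = 92.61 mm². Layer 30 is larger (130.73 vs 92.61 mm²).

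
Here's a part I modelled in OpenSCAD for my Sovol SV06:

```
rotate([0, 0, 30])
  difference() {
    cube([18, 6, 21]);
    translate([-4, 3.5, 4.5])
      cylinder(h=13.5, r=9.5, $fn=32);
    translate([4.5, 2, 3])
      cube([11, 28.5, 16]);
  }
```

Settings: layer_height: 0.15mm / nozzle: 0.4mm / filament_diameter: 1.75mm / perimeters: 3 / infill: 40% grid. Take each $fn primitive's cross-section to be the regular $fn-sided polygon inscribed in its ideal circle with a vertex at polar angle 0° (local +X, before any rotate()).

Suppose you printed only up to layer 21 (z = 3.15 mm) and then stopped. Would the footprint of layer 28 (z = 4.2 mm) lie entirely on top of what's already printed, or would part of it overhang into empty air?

Compare the two slices. At z = 3.15: the cube is present — its section is the full 18×6 rectangle (area 108.00 mm²); the cylinder at (-4, 3.5) does not reach this height (z outside [4.5, 18]); the 11×28.5 cube at (4.5, 2) contributes its full rectangle (area 313.50 mm²); After the difference (first − rest): starting from the 18×6 cube (108.00 mm²), the 11×28.5 cube at (4.5, 2) partially overlaps it — only the 44.00 mm² overlap (of its 313.50 mm²) is removed, clipping the outline — area = 64.00 mm²; (rotated 30° about Z; rotation is an isometry so areas/perimeters/island counts are preserved). At z = 4.2: the cube is present — its section is the full 18×6 rectangle (area 108.00 mm²); the cylinder at (-4, 3.5) is not intersected at this z (z outside [4.5, 18]); the 11×28.5 cube at (4.5, 2) contributes its full rectangle (area 313.50 mm²); Subtracting the remaining from the first: starting from the 18×6 cube (108.00 mm²), the 11×28.5 cube at (4.5, 2) partially overlaps it — only the 44.00 mm² overlap (of its 313.50 mm²) is removed, clipping the outline — area = 64.00 mm²; (whole slice rotated 30° about Z — lengths, areas and connectivity unchanged). Checking containment: the cross-section at z = 4.2 is a subset of the cross-section at z = 3.15.

entirely on top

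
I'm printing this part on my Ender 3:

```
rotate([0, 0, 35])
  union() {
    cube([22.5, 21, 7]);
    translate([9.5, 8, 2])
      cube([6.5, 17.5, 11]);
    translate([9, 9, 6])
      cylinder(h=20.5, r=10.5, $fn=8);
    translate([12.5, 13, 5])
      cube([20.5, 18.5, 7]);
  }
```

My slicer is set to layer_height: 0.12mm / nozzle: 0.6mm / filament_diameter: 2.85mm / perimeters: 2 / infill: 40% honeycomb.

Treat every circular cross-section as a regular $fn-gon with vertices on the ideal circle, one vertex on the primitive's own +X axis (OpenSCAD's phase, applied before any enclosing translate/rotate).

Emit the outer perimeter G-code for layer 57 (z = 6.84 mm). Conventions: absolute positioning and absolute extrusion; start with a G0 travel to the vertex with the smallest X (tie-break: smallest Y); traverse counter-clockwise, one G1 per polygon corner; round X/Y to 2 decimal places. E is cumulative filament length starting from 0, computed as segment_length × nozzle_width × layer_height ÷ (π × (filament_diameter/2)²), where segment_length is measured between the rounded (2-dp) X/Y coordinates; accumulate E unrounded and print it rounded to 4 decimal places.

G0 X-12.05 Y17.20 Z6.84
G1 X-7.24 Y10.34 E0.0946
G1 X-6.39 Y6.51 E0.1388
G1 X-3.09 Y4.41 E0.1830
G1 X0.00 Y0.00 E0.2438
G1 X4.41 Y3.09 E0.3045
G1 X8.23 Y3.93 E0.3487
G1 X10.34 Y7.24 E0.3930
G1 X18.43 Y12.91 E0.5045
G1 X10.97 Y23.55 E0.6511
G1 X19.58 Y29.58 E0.7698
G1 X8.96 Y44.73 E0.9786
G1 X-7.83 Y32.97 E1.2100
G1 X-4.39 Y28.06 E1.2776
G1 X-6.84 Y26.34 E1.3114
G1 X-4.26 Y22.65 E1.3622
G1 X-12.05 Y17.20 E1.4695

At z = 6.84 mm: the 22.5×21 cube contributes its full rectangle; the cube at (9.5, 8) (footprint 6.5×17.5) is included at this height; the cylinder at (9, 9): section is a regular 8-gon, circumradius r=10.5; the cube at (12.5, 13) is present — its section is the full 20.5×18.5 rectangle; Combining (union): the regions partially overlap (shared area 481.22 mm²), so overlapping operands fuse into one piece — 1 connected region; (rotated 35° about Z; rotation is an isometry so areas/perimeters/island counts are preserved). The outline is a single polygon with 16 vertices. Extrusion per mm of travel: 0.6 × 0.12 / (π × 1.425²) = 0.011286. Accumulating E over each segment gives final E = 1.4695.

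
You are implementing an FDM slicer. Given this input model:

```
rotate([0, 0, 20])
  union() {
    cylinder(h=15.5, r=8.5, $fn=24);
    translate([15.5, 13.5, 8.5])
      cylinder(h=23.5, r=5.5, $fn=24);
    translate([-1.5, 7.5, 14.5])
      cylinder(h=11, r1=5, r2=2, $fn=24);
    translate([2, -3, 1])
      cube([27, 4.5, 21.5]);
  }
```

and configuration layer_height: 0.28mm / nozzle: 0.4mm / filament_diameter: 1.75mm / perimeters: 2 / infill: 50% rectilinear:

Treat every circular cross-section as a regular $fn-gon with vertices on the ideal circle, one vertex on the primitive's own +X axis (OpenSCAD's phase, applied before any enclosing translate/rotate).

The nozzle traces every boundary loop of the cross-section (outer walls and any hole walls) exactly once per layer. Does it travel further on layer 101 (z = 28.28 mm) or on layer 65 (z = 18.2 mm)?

Layer 101 (z = 28.28): the cylinder does not reach this height (z outside [0, 15.5]); the r=5.5 cylinder at (15.5, 13.5) gives a regular 24-gon of circumradius 5.5 (constant along its height) (perimeter = 2·24·5.500·sin(180°/24) = 34.46 mm); the cone at (-1.5, 7.5) does not reach this height (z outside [14.5, 25.5]); the cube at (2, -3) is absent (z outside [1, 22.5]); Taking the union: only the r=5.5 cylinder at (15.5, 13.5) is present, so the union is just that shape — boundary = 34.46 mm; (rotated 20° about Z; rotation is an isometry so areas/perimeters/island counts are preserved). So its perimeter = 34.46 mm. Layer 65 (z = 18.2): the cylinder is absent (z outside [0, 15.5]); the r=5.5 cylinder at (15.5, 13.5) gives a regular 24-gon of circumradius 5.5 (constant along its height) (perimeter = 2·24·5.500·sin(180°/24) = 34.46 mm); the cone at (-1.5, 7.5) contributes a regular 24-gon of circumradius 3.991 (interpolated between r1=5 and r2=2 at t=0.336) (perimeter = 2·24·3.991·sin(180°/24) = 25.00 mm); the cube at (2, -3) is present — its section is the full 27×4.5 rectangle (perimeter 63.00 mm); Merging all regions: the 3 present regions are separate (no shared area or edge), so areas and boundary lengths simply add and each stays a separate island — boundary = 122.46 mm; (whole slice rotated 20° about Z — lengths, areas and connectivity unchanged). So its perimeter = 122.46 mm. Layer 65 is larger (122.46 vs 34.46 mm).

layer 65 (z = 18.2 mm)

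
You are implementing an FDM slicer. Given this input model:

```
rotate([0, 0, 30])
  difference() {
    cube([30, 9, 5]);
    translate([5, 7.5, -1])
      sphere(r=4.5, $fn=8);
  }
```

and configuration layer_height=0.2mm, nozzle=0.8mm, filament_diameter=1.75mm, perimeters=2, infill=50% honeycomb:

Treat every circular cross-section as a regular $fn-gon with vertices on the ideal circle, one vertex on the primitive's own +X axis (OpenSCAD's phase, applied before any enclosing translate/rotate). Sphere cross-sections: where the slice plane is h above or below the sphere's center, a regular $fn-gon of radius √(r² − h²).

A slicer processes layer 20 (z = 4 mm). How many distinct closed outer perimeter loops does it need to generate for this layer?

1

At z = 4 mm: the cube is present — its section is the full 30×9 rectangle; the sphere at (5, 7.5) does not reach this height (|z−center|=5.000 > r=4.5); Taking the first minus the rest: none of the subtracted shapes is present at this height, so the 30×9 cube is unchanged — 1 connected region; (whole slice rotated 30° about Z — lengths, areas and connectivity unchanged). The result has 1 disconnected region.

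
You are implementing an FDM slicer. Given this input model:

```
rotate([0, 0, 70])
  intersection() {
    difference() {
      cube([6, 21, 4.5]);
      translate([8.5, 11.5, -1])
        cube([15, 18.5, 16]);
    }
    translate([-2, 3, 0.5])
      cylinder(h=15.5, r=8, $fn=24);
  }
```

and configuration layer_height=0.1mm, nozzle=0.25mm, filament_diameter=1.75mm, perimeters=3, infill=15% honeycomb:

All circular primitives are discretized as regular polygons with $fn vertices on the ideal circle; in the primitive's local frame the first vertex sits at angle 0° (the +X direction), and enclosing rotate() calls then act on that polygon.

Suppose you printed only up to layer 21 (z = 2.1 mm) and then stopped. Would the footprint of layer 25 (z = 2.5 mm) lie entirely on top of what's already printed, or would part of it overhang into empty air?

entirely on top

Compare the two slices. At z = 2.1: the cube is present — its section is the full 6×21 rectangle (area 126.00 mm²); the cube at (8.5, 11.5) is present — its section is the full 15×18.5 rectangle (area 277.50 mm²); Taking the first minus the rest: starting from the 6×21 cube (126.00 mm²), the 15×18.5 cube at (8.5, 11.5) misses the remaining region (no effect) — area = 126.00 mm²; the r=8 cylinder at (-2, 3) gives a regular 24-gon of circumradius 8 (constant along its height) (area = (24/2)·8.000²·sin(360°/24) = 198.77 mm²); Taking the intersection: the r=8 cylinder at (-2, 3) partially overlaps that combined region; clipping to the common part keeps 51.24 mm² — area = 51.24 mm²; (whole slice rotated 70° about Z — lengths, areas and connectivity unchanged). At z = 2.5: the 6×21 cube contributes its full rectangle (area 126.00 mm²); the cube at (8.5, 11.5) is present — its section is the full 15×18.5 rectangle (area 277.50 mm²); Subtracting the remaining from the first: starting from the 6×21 cube (126.00 mm²), the 15×18.5 cube at (8.5, 11.5) misses the remaining region (no effect) — area = 126.00 mm²; the r=8 cylinder at (-2, 3) gives a regular 24-gon of circumradius 8 (constant along its height) (area = (24/2)·8.000²·sin(360°/24) = 198.77 mm²); After intersecting: the r=8 cylinder at (-2, 3) partially overlaps the result so far; clipping to the common part keeps 51.24 mm² — area = 51.24 mm²; (whole slice rotated 70° about Z — lengths, areas and connectivity unchanged). Checking containment: the cross-section at z = 2.5 is a subset of the cross-section at z = 2.1.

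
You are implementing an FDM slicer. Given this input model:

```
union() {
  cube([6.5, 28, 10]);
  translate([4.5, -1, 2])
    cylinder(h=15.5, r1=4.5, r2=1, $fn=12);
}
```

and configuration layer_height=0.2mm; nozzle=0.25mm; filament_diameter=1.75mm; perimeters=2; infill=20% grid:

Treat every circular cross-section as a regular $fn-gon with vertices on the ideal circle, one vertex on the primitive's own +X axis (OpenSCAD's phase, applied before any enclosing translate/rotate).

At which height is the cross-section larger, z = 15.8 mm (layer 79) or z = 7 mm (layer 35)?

layer 35 (z = 7 mm)

Layer 79 (z = 15.8): the cube is absent (z outside [0, 10]); the cone at (4.5, -1) contributes a regular 12-gon of circumradius 1.384 (interpolated between r1=4.5 and r2=1 at t=0.890) (area = (12/2)·1.384²·sin(360°/12) = 5.75 mm²); Combining (union): only the cone at (4.5, -1) is present, so the union is just that shape — area = 5.75 mm². So its area = 5.75 mm². Layer 35 (z = 7): the 6.5×28 cube contributes its full rectangle (area 182.00 mm²); the cone at (4.5, -1) (r1=4.5→r2=1) has section circumradius 3.371 here — a regular 12-gon (area = (12/2)·3.371²·sin(360°/12) = 34.09 mm²); Merging all regions: the regions partially overlap — summed areas 216.09 mm² minus the doubly-counted overlap 9.46 mm² gives 206.63 mm² — area = 206.63 mm². So its area = 206.63 mm². Layer 35 is larger (206.63 vs 5.75 mm²).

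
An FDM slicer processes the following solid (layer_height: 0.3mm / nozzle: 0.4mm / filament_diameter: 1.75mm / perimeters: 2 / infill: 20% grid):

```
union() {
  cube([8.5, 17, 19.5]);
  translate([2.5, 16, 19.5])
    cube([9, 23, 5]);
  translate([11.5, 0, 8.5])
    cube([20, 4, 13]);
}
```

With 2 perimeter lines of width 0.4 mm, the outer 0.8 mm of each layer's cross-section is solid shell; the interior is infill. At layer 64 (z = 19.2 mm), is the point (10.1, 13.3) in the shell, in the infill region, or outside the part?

At z = 19.2 mm: the 8.5×17 cube contributes its full rectangle; the cube at (2.5, 16) is absent (z outside [19.5, 24.5]); the 20×4 cube at (11.5, 0) contributes its full rectangle; Taking the union: the 2 present regions are separate (no shared area or edge), so areas and boundary lengths simply add and each stays a separate island — 2 connected regions. Overall, the cross-section has 2 separate islands. The nearest boundary edge runs (8.50, 17.00)→(8.50, 0.00); distance from the point to it = 1.60 mm. The point is not inside any of the regions above, so it lies outside the cross-section (1.60 mm from the nearest boundary).

outside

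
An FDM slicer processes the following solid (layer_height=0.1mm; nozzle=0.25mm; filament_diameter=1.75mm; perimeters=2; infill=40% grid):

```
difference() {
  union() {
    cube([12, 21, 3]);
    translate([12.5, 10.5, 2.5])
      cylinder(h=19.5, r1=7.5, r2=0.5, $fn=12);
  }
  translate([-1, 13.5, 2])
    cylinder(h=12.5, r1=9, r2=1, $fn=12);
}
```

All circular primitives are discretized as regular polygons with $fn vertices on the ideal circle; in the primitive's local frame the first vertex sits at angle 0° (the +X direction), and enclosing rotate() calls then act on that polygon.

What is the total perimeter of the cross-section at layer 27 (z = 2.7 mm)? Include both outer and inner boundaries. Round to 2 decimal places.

At z = 2.7 mm: the 12×21 cube contributes its full rectangle (perimeter 66.00 mm); the cone at (12.5, 10.5) contributes a regular 12-gon of circumradius 7.428 (interpolated between r1=7.5 and r2=0.5 at t=0.010) (perimeter = 2·12·7.428·sin(180°/12) = 46.14 mm); Taking the union: the regions partially overlap (shared area 75.41 mm²), so the edge portions inside another operand are dropped and the merged outline is re-measured after clipping — boundary = 75.52 mm; the cone at (-1, 13.5) (r1=9→r2=1) has section circumradius 8.552 here — a regular 12-gon (perimeter = 2·12·8.552·sin(180°/12) = 53.12 mm); Subtracting the remaining from the first: starting from that combined region, the cone at (-1, 13.5) partially overlaps it — only the 91.72 mm² overlap (of its 219.41 mm²) is removed, clipping the outline — boundary = 78.27 mm. Overall, the cross-section is a single solid region. Total boundary length (outer) = 78.27 mm.

78.27 mm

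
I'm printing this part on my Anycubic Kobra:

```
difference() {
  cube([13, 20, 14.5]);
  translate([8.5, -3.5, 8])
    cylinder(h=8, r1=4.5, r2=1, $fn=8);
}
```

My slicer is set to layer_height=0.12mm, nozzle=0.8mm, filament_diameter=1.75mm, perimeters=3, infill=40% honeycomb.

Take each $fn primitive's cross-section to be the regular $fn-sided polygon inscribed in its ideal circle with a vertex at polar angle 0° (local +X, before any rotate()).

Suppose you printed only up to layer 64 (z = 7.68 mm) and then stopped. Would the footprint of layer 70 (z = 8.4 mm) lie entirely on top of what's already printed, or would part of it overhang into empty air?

entirely on top

Compare the two slices. At z = 7.68: the cube is present — its section is the full 13×20 rectangle (area 260.00 mm²); the cone at (8.5, -3.5) does not reach this height (z outside [8, 16]); After the difference (first − rest): none of the subtracted shapes is present at this height, so the 13×20 cube is unchanged — area = 260.00 mm². At z = 8.4: the cube (footprint 13×20) is included at this height (area 260.00 mm²); the cone at (8.5, -3.5) contributes a regular 8-gon of circumradius 4.325 (interpolated between r1=4.5 and r2=1 at t=0.050) (area = (8/2)·4.325²·sin(360°/8) = 52.91 mm²); After the difference (first − rest): starting from the 13×20 cube (260.00 mm²), the cone at (8.5, -3.5) partially overlaps it — only the 1.64 mm² overlap (of its 52.91 mm²) is removed, clipping the outline — area = 258.36 mm². Checking containment: the cross-section at z = 8.4 is a subset of the cross-section at z = 7.68.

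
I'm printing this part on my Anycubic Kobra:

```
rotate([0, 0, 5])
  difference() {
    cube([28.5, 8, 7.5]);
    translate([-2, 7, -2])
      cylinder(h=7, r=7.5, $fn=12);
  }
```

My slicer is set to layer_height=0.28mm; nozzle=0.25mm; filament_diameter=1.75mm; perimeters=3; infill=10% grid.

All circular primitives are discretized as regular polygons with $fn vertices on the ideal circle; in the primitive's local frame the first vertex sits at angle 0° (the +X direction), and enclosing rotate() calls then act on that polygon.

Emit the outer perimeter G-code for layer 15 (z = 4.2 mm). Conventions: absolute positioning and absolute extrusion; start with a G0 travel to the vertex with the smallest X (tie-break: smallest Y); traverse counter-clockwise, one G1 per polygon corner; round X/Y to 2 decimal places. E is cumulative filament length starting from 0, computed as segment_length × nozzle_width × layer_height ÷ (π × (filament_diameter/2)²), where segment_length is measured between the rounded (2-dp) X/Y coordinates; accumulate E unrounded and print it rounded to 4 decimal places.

G0 X0.00 Y0.00 Z4.20
G1 X28.39 Y2.48 E0.8294
G1 X27.69 Y10.45 E1.0622
G1 X4.51 Y8.43 E1.7394
G1 X4.87 Y7.45 E1.7697
G1 X4.19 Y3.63 E1.8827
G1 X1.70 Y0.66 E1.9955
G1 X0.00 Y0.04 E2.0481
G1 X0.00 Y0.00 E2.0493

At z = 4.2 mm: the 28.5×8 cube contributes its full rectangle; the cylinder at (-2, 7): section is a regular 12-gon, circumradius r=7.5; After the difference (first − rest): starting from the 28.5×8 cube, the r=7.5 cylinder at (-2, 7) partially overlaps it — only the 33.09 mm² overlap (of its 168.75 mm²) is removed, clipping the outline — 1 connected region; (whole slice rotated 5° about Z — lengths, areas and connectivity unchanged). The outline is a single polygon with 8 vertices. Extrusion per mm of travel: 0.25 × 0.28 / (π × 0.875²) = 0.029103. Accumulating E over each segment gives final E = 2.0493.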